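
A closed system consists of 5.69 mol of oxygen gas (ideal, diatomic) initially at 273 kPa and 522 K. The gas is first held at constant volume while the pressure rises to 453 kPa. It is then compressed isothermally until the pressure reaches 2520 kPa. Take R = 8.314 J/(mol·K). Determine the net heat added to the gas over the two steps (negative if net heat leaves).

-29600 J

V₁ = nRT₁/P₁ = 5.69×8.314×522/273 = 90.5 L.
Step 1 — Isochoric: V stays 90.5 L; P/T = const ⇒ T₂ = 866 K, P₂ = 453 kPa.
W = 0 (no volume change).
ΔU = nCvΔT = 5.69×20.8×(866−522) = 40700 J.
Q = ΔU = 40700 J.
State after step 1: P = 453 kPa, V = 90.5 L, T = 866 K.
Step 2 — Isothermal: T stays 866 K; PV = const ⇒ V₂ = 16.3 L, P₂ = 2520 kPa.
ΔU = 0 (ideal gas, T constant).
W = nRT ln(V₂/V₁) = 5.69×8.314×866×ln(0.180) = -70300 J.
Q = ΔU + W = -70300 J.
Net over both steps: W = -70300 J, Q = -29600 J, ΔU = 40700 J.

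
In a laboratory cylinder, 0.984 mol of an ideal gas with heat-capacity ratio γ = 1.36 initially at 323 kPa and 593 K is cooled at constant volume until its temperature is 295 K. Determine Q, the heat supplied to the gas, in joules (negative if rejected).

V₁ = nRT₁/P₁ = 0.984×8.314×593/323 = 15.0 L.
Isochoric: V stays 15.0 L; P/T = const ⇒ T₂ = 295 K, P₂ = 161 kPa.
W = 0 (no volume change).
ΔU = nCvΔT = 0.984×23.1×(295−593) = -6770 J.
Q = ΔU = -6770 J.

-6770 J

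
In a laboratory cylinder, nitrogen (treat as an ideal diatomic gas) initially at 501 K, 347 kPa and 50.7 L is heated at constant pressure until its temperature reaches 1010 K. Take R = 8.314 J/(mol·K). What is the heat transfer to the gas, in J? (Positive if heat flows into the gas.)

n = P₁V₁/(RT₁) = 347×50.7/(8.314×501) = 4.22 mol.
Isobaric: P stays 347 kPa; V/T = const ⇒ T₂ = 1010 K, V₂ = 102 L.
W = PΔV = 347×(102−50.7) kPa·L = 17900 J.
ΔU = nCvΔT = 4.22×20.8×(1010−501) = 44700 J.
Q = ΔU + W = nCpΔT = 62600 J.

62600 J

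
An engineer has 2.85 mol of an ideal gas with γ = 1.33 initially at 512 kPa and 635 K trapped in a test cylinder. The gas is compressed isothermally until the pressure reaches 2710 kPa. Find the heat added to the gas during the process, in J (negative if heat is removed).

-25100 J

V₁ = nRT₁/P₁ = 2.85×8.314×635/512 = 29.4 L.
Isothermal: T stays 635 K; PV = const ⇒ V₂ = 5.55 L, P₂ = 2710 kPa.
ΔU = 0 (ideal gas, T constant).
W = nRT ln(V₂/V₁) = 2.85×8.314×635×ln(0.189) = -25100 J.
Q = ΔU + W = -25100 J.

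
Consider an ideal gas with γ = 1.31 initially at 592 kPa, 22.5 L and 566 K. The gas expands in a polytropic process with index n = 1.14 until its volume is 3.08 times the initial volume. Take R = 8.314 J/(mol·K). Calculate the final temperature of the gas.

484 K

Polytropic n=1.14: T₂ = T₁(V₁/V₂)^(n−1) = 566×(0.325)^0.14 = 484 K; P₂ = P₁(V₁/V₂)^n = 164 kPa.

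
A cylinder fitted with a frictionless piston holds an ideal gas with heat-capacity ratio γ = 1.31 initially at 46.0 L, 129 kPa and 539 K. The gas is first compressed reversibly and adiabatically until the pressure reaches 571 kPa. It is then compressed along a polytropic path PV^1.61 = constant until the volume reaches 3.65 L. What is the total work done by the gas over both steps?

-26700 J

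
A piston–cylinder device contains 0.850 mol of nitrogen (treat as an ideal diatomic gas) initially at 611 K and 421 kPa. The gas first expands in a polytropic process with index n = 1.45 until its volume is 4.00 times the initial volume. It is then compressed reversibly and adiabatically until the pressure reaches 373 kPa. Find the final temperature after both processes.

V₁ = nRT₁/P₁ = 0.850×8.314×611/421 = 10.3 L.
Step 1 — Polytropic n=1.45: T₂ = T₁(V₁/V₂)^(n−1) = 611×(0.250)^0.45 = 327 K; P₂ = P₁(V₁/V₂)^n = 56.4 kPa.
W = (P₁V₁−P₂V₂)/(n−1) = (421×10.3−56.4×41.0)/0.45 = 4450 J.
ΔU = nCvΔT = 0.850×20.8×(327−611) = -5010 J.
Q = ΔU + W = -557 J.
State after step 1: P = 56.4 kPa, V = 41.0 L, T = 327 K.
Step 2 — Adiabatic: T₂/T₁ = (P₂/P₁)^((γ−1)/γ) ⇒ T₂ = 327×(6.61)^0.286 = 562 K; V₂ = 10.6 L.
ΔU = nCvΔT = 0.850×20.8×(562−327) = 4140 J.
Q = 0 for an adiabatic process, so W = −ΔU = -4140 J.
Net over both steps: W = 314 J, Q = -557 J, ΔU = -871 J.

562 K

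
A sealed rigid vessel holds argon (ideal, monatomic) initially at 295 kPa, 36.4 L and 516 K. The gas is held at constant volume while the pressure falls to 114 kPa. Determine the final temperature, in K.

199 K

Isochoric: V stays 36.4 L; P/T = const ⇒ T₂ = 199 K, P₂ = 114 kPa.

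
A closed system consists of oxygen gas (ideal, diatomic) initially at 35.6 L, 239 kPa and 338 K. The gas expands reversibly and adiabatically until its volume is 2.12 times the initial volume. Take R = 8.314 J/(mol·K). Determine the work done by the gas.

n = P₁V₁/(RT₁) = 239×35.6/(8.314×338) = 3.03 mol.
Adiabatic: TV^(γ−1) = const ⇒ T₂ = 338×(0.472)^0.400 = 250 K; PV^γ = const ⇒ P₂ = 83.5 kPa.
ΔU = nCvΔT = 3.03×20.8×(250−338) = -5520 J.
Q = 0 for an adiabatic process, so W = −ΔU = 5520 J.

5520 J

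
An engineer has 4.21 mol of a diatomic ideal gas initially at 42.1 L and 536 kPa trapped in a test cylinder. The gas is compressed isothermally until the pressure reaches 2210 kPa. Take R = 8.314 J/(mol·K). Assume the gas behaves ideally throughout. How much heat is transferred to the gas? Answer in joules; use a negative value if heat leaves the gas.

-32000 J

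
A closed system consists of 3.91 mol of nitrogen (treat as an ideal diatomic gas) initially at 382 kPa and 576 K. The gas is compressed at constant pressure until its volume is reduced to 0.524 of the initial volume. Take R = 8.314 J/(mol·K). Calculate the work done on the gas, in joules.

8910 J

V₁ = nRT₁/P₁ = 3.91×8.314×576/382 = 49.0 L.
Isobaric: P stays 382 kPa; V/T = const ⇒ T₂ = 302 K, V₂ = 25.7 L.
W = PΔV = 382×(25.7−49.0) kPa·L = -8910 J.
Work done on the gas = −W_by = 8910 J.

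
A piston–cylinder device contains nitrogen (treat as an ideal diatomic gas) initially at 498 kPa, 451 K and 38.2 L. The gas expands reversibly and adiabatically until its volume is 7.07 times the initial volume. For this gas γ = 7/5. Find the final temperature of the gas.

206 K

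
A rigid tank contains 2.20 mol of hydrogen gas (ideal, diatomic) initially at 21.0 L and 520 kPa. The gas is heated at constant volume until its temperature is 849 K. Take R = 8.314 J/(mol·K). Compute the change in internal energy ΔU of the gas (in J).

T₁ = P₁V₁/(nR) = 520×21.0/(2.20×8.314) = 597 K.
Isochoric: V stays 21.0 L; P/T = const ⇒ T₂ = 849 K, P₂ = 739 kPa.
For an ideal gas ΔU = nCvΔT with Cv = (5/2)R = 20.8 J/(mol·K).
ΔU = 2.20×20.8×(849−597) = 11500 J.

11500 J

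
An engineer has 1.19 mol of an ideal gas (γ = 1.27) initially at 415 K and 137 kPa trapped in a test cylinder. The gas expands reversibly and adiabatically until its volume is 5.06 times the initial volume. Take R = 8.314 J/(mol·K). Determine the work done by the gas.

V₁ = nRT₁/P₁ = 1.19×8.314×415/137 = 30.0 L.
Adiabatic: TV^(γ−1) = const ⇒ T₂ = 415×(0.198)^0.270 = 268 K; PV^γ = const ⇒ P₂ = 17.5 kPa.
ΔU = nCvΔT = 1.19×30.8×(268−415) = -5390 J.
Q = 0 for an adiabatic process, so W = −ΔU = 5390 J.

5390 J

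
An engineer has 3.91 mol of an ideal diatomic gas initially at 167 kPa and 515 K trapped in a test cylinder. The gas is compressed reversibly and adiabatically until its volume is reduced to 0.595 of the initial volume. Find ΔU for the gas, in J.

9660 J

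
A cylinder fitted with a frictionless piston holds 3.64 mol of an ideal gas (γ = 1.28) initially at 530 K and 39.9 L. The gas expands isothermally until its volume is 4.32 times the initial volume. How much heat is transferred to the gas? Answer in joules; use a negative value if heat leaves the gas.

P₁ = nRT₁/V₁ = 3.64×8.314×530/39.9 = 402 kPa.
Isothermal: T stays 530 K; PV = const ⇒ V₂ = 172 L, P₂ = 93.1 kPa.
ΔU = 0 (ideal gas, T constant).
W = nRT ln(V₂/V₁) = 3.64×8.314×530×ln(4.32) = 23500 J.
Q = ΔU + W = 23500 J.

23500 J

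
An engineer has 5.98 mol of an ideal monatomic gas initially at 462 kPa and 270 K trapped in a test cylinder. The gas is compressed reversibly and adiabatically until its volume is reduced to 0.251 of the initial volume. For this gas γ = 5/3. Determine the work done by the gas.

-30500 J

V₁ = nRT₁/P₁ = 5.98×8.314×270/462 = 29.1 L.
Adiabatic: TV^(γ−1) = const ⇒ T₂ = 270×(3.98)^0.667 = 679 K; PV^γ = const ⇒ P₂ = 4630 kPa.
ΔU = nCvΔT = 5.98×12.5×(679−270) = 30500 J.
Q = 0 for an adiabatic process, so W = −ΔU = -30500 J.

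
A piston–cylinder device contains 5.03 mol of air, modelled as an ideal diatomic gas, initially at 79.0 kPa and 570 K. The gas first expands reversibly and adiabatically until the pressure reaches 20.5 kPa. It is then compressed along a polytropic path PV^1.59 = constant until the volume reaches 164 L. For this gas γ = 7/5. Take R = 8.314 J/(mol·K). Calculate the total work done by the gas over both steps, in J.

-23000 J

V₁ = nRT₁/P₁ = 5.03×8.314×570/79.0 = 302 L.
Step 1 — Adiabatic: T₂/T₁ = (P₂/P₁)^((γ−1)/γ) ⇒ T₂ = 570×(0.259)^0.286 = 388 K; V₂ = 791 L.
ΔU = nCvΔT = 5.03×20.8×(388−570) = -19100 J.
Q = 0 for an adiabatic process, so W = −ΔU = 19100 J.
State after step 1: P = 20.5 kPa, V = 791 L, T = 388 K.
Step 2 — Polytropic n=1.59: T₂ = T₁(V₁/V₂)^(n−1) = 388×(4.82)^0.59 = 981 K; P₂ = P₁(V₁/V₂)^n = 250 kPa.
W = (P₁V₁−P₂V₂)/(n−1) = (20.5×791−250×164)/0.59 = -42000 J.
ΔU = nCvΔT = 5.03×20.8×(981−388) = 62000 J.
Q = ΔU + W = 20000 J.
Net over both steps: W = -23000 J, Q = 20000 J, ΔU = 43000 J.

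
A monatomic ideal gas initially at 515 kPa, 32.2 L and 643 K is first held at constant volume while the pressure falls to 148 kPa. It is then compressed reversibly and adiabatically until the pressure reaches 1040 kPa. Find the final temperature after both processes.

n = P₁V₁/(RT₁) = 515×32.2/(8.314×643) = 3.10 mol.
Step 1 — Isochoric: V stays 32.2 L; P/T = const ⇒ T₂ = 185 K, P₂ = 148 kPa.
W = 0 (no volume change).
ΔU = nCvΔT = 3.10×12.5×(185−643) = -17700 J.
Q = ΔU = -17700 J.
State after step 1: P = 148 kPa, V = 32.2 L, T = 185 K.
Step 2 — Adiabatic: T₂/T₁ = (P₂/P₁)^((γ−1)/γ) ⇒ T₂ = 185×(7.03)^0.400 = 403 K; V₂ = 10.0 L.
ΔU = nCvΔT = 3.10×12.5×(403−185) = 8440 J.
Q = 0 for an adiabatic process, so W = −ΔU = -8440 J.
Net over both steps: W = -8440 J, Q = -17700 J, ΔU = -9280 J.

403 K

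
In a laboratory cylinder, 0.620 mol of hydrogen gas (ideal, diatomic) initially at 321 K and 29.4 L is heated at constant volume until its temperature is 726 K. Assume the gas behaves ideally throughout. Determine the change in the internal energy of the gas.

5220 J

P₁ = nRT₁/V₁ = 0.620×8.314×321/29.4 = 56.3 kPa.
Isochoric: V stays 29.4 L; P/T = const ⇒ T₂ = 726 K, P₂ = 127 kPa.
For an ideal gas ΔU = nCvΔT with Cv = (5/2)R = 20.8 J/(mol·K).
ΔU = 0.620×20.8×(726−321) = 5220 J.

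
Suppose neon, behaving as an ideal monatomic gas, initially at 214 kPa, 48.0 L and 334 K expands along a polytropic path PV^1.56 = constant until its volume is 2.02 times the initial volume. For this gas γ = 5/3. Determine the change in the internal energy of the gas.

-5010 J

n = P₁V₁/(RT₁) = 214×48.0/(8.314×334) = 3.70 mol.
Polytropic n=1.56: T₂ = T₁(V₁/V₂)^(n−1) = 334×(0.495)^0.56 = 225 K; P₂ = P₁(V₁/V₂)^n = 71.5 kPa.
For an ideal gas ΔU = nCvΔT with Cv = (3/2)R = 12.5 J/(mol·K).
ΔU = 3.70×12.5×(225−334) = -5010 J.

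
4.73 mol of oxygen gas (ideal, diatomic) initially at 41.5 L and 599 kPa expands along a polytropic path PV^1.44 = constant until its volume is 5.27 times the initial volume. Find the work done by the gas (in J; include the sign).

T₁ = P₁V₁/(nR) = 599×41.5/(4.73×8.314) = 632 K.
Polytropic n=1.44: T₂ = T₁(V₁/V₂)^(n−1) = 632×(0.190)^0.44 = 304 K; P₂ = P₁(V₁/V₂)^n = 54.7 kPa.
W = (P₁V₁−P₂V₂)/(n−1) = (599×41.5−54.7×219)/0.44 = 29300 J.

29300 J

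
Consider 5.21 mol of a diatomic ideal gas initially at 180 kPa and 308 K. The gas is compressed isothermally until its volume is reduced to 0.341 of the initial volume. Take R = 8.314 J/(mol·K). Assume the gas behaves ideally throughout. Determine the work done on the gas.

V₁ = nRT₁/P₁ = 5.21×8.314×308/180 = 74.1 L.
Isothermal: T stays 308 K; PV = const ⇒ V₂ = 25.3 L, P₂ = 528 kPa.
W = nRT ln(V₂/V₁) = 5.21×8.314×308×ln(0.341) = -14400 J.
Work done on the gas = −W_by = 14400 J.

14400 J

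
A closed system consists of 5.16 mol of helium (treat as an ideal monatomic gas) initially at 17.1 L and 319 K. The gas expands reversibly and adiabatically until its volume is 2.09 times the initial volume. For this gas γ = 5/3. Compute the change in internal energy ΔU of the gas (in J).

-7970 J

P₁ = nRT₁/V₁ = 5.16×8.314×319/17.1 = 800 kPa.
Adiabatic: TV^(γ−1) = const ⇒ T₂ = 319×(0.478)^0.667 = 195 K; PV^γ = const ⇒ P₂ = 234 kPa.
For an ideal gas ΔU = nCvΔT with Cv = (3/2)R = 12.5 J/(mol·K).
ΔU = 5.16×12.5×(195−319) = -7970 J.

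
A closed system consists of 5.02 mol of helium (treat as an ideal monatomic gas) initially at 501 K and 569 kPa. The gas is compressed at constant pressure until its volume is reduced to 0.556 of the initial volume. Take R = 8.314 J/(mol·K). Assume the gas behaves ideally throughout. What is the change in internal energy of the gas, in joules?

V₁ = nRT₁/P₁ = 5.02×8.314×501/569 = 36.7 L.
Isobaric: P stays 569 kPa; V/T = const ⇒ T₂ = 279 K, V₂ = 20.4 L.
For an ideal gas ΔU = nCvΔT with Cv = (3/2)R = 12.5 J/(mol·K).
ΔU = 5.02×12.5×(279−501) = -13900 J.

-13900 J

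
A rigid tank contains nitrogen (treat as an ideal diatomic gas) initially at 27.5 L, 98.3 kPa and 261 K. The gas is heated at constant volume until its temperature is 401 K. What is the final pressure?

Isochoric: V stays 27.5 L; P/T = const ⇒ T₂ = 401 K, P₂ = 151 kPa.

151 kPa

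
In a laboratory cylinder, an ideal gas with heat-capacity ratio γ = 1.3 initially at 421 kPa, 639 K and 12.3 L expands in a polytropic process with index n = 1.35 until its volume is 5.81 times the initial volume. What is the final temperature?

345 K

Polytropic n=1.35: T₂ = T₁(V₁/V₂)^(n−1) = 639×(0.172)^0.35 = 345 K; P₂ = P₁(V₁/V₂)^n = 39.1 kPa.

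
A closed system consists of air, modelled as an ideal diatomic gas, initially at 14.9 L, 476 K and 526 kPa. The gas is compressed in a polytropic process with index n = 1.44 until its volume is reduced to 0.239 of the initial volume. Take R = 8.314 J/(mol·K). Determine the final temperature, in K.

894 K

Polytropic n=1.44: T₂ = T₁(V₁/V₂)^(n−1) = 476×(4.18)^0.44 = 894 K; P₂ = P₁(V₁/V₂)^n = 4130 kPa.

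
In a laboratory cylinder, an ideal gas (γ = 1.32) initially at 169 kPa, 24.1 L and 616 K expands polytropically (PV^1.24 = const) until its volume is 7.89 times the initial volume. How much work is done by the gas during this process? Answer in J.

n = P₁V₁/(RT₁) = 169×24.1/(8.314×616) = 0.795 mol.
Polytropic n=1.24: T₂ = T₁(V₁/V₂)^(n−1) = 616×(0.127)^0.24 = 375 K; P₂ = P₁(V₁/V₂)^n = 13.0 kPa.
W = (P₁V₁−P₂V₂)/(n−1) = (169×24.1−13.0×190)/0.24 = 6630 J.

6630 J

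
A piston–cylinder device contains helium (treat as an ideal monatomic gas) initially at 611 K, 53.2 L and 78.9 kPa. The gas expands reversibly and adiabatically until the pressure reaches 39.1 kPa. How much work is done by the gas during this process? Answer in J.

1540 J

n = P₁V₁/(RT₁) = 78.9×53.2/(8.314×611) = 0.826 mol.
Adiabatic: T₂/T₁ = (P₂/P₁)^((γ−1)/γ) ⇒ T₂ = 611×(0.496)^0.400 = 461 K; V₂ = 81.1 L.
ΔU = nCvΔT = 0.826×12.5×(461−611) = -1540 J.
Q = 0 for an adiabatic process, so W = −ΔU = 1540 J.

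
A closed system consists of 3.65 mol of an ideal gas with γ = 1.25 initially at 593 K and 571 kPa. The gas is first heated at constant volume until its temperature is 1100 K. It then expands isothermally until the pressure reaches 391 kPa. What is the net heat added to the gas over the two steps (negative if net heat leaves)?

V₁ = nRT₁/P₁ = 3.65×8.314×593/571 = 31.5 L.
Step 1 — Isochoric: V stays 31.5 L; P/T = const ⇒ T₂ = 1100 K, P₂ = 1060 kPa.
W = 0 (no volume change).
ΔU = nCvΔT = 3.65×33.3×(1100−593) = 61500 J.
Q = ΔU = 61500 J.
State after step 1: P = 1060 kPa, V = 31.5 L, T = 1100 K.
Step 2 — Isothermal: T stays 1100 K; PV = const ⇒ V₂ = 85.4 L, P₂ = 391 kPa.
ΔU = 0 (ideal gas, T constant).
W = nRT ln(V₂/V₁) = 3.65×8.314×1100×ln(2.71) = 33300 J.
Q = ΔU + W = 33300 J.
Net over both steps: W = 33300 J, Q = 94800 J, ΔU = 61500 J.

94800 J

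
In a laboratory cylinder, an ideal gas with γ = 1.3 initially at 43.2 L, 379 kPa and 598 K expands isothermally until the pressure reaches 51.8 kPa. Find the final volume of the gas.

316 L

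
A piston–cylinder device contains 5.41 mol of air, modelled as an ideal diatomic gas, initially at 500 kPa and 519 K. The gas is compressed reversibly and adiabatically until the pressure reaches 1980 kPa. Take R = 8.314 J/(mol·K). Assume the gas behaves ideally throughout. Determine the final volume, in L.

17.5 L

V₁ = nRT₁/P₁ = 5.41×8.314×519/500 = 46.7 L.
Adiabatic: T₂/T₁ = (P₂/P₁)^((γ−1)/γ) ⇒ T₂ = 519×(3.96)^0.286 = 769 K; V₂ = 17.5 L.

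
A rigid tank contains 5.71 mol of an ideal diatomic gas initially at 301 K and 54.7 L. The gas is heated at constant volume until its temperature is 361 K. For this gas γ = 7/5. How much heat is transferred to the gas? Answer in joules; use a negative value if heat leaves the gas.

P₁ = nRT₁/V₁ = 5.71×8.314×301/54.7 = 261 kPa.
Isochoric: V stays 54.7 L; P/T = const ⇒ T₂ = 361 K, P₂ = 313 kPa.
W = 0 (no volume change).
ΔU = nCvΔT = 5.71×20.8×(361−301) = 7120 J.
Q = ΔU = 7120 J.

7120 J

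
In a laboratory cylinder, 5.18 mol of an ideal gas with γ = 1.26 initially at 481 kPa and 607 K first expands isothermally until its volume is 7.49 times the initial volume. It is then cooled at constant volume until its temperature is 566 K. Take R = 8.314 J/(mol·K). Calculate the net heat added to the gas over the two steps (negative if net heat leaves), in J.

45800 J

V₁ = nRT₁/P₁ = 5.18×8.314×607/481 = 54.3 L.
Step 1 — Isothermal: T stays 607 K; PV = const ⇒ V₂ = 407 L, P₂ = 64.2 kPa.
ΔU = 0 (ideal gas, T constant).
W = nRT ln(V₂/V₁) = 5.18×8.314×607×ln(7.49) = 52600 J.
Q = ΔU + W = 52600 J.
State after step 1: P = 64.2 kPa, V = 407 L, T = 607 K.
Step 2 — Isochoric: V stays 407 L; P/T = const ⇒ T₂ = 566 K, P₂ = 59.9 kPa.
W = 0 (no volume change).
ΔU = nCvΔT = 5.18×32.0×(566−607) = -6790 J.
Q = ΔU = -6790 J.
Net over both steps: W = 52600 J, Q = 45800 J, ΔU = -6790 J.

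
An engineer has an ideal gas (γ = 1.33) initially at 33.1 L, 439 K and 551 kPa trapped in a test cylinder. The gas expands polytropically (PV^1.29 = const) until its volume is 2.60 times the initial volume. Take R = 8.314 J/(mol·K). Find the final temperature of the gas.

333 K

Polytropic n=1.29: T₂ = T₁(V₁/V₂)^(n−1) = 439×(0.385)^0.29 = 333 K; P₂ = P₁(V₁/V₂)^n = 161 kPa.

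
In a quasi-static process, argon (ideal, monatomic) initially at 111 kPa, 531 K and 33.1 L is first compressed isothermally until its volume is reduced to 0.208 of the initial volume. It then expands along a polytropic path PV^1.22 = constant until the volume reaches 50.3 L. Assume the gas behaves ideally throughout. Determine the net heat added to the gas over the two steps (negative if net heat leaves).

-1800 J

n = P₁V₁/(RT₁) = 111×33.1/(8.314×531) = 0.832 mol.
Step 1 — Isothermal: T stays 531 K; PV = const ⇒ V₂ = 6.88 L, P₂ = 534 kPa.
ΔU = 0 (ideal gas, T constant).
W = nRT ln(V₂/V₁) = 0.832×8.314×531×ln(0.208) = -5770 J.
Q = ΔU + W = -5770 J.
State after step 1: P = 534 kPa, V = 6.88 L, T = 531 K.
Step 2 — Polytropic n=1.22: T₂ = T₁(V₁/V₂)^(n−1) = 531×(0.137)^0.22 = 343 K; P₂ = P₁(V₁/V₂)^n = 47.2 kPa.
W = (P₁V₁−P₂V₂)/(n−1) = (534×6.88−47.2×50.3)/0.22 = 5920 J.
ΔU = nCvΔT = 0.832×12.5×(343−531) = -1950 J.
Q = ΔU + W = 3970 J.
Net over both steps: W = 149 J, Q = -1800 J, ΔU = -1950 J.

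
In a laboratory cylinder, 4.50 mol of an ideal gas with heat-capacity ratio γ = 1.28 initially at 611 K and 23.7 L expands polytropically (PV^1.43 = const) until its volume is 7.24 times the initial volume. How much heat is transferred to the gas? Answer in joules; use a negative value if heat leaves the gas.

-16300 J

P₁ = nRT₁/V₁ = 4.50×8.314×611/23.7 = 965 kPa.
Polytropic n=1.43: T₂ = T₁(V₁/V₂)^(n−1) = 611×(0.138)^0.43 = 261 K; P₂ = P₁(V₁/V₂)^n = 56.9 kPa.
W = (P₁V₁−P₂V₂)/(n−1) = (965×23.7−56.9×172)/0.43 = 30500 J.
ΔU = nCvΔT = 4.50×29.7×(261−611) = -46800 J.
Q = ΔU + W = -16300 J.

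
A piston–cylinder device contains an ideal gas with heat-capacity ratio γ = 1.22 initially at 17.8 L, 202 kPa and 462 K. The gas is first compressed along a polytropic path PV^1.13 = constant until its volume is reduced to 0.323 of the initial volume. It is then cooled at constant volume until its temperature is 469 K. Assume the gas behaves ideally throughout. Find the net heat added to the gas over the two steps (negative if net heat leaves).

n = P₁V₁/(RT₁) = 202×17.8/(8.314×462) = 0.936 mol.
Step 1 — Polytropic n=1.13: T₂ = T₁(V₁/V₂)^(n−1) = 462×(3.10)^0.13 = 535 K; P₂ = P₁(V₁/V₂)^n = 724 kPa.
W = (P₁V₁−P₂V₂)/(n−1) = (202×17.8−724×5.75)/0.13 = -4380 J.
ΔU = nCvΔT = 0.936×37.8×(535−462) = 2590 J.
Q = ΔU + W = -1790 J.
State after step 1: P = 724 kPa, V = 5.75 L, T = 535 K.
Step 2 — Isochoric: V stays 5.75 L; P/T = const ⇒ T₂ = 469 K, P₂ = 635 kPa.
W = 0 (no volume change).
ΔU = nCvΔT = 0.936×37.8×(469−535) = -2340 J.
Q = ΔU = -2340 J.
Net over both steps: W = -4380 J, Q = -4130 J, ΔU = 248 J.

-4130 J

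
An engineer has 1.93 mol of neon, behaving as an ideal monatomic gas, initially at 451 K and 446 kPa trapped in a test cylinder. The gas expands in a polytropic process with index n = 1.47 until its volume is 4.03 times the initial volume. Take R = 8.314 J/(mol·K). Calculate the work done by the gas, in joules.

V₁ = nRT₁/P₁ = 1.93×8.314×451/446 = 16.2 L.
Polytropic n=1.47: T₂ = T₁(V₁/V₂)^(n−1) = 451×(0.248)^0.47 = 234 K; P₂ = P₁(V₁/V₂)^n = 57.5 kPa.
W = (P₁V₁−P₂V₂)/(n−1) = (446×16.2−57.5×65.4)/0.47 = 7400 J.

7400 J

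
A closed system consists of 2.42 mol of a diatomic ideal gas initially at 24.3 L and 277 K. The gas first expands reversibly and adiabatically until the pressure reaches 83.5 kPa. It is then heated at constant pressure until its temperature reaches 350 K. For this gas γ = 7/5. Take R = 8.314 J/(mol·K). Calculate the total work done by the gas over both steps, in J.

P₁ = nRT₁/V₁ = 2.42×8.314×277/24.3 = 229 kPa.
Step 1 — Adiabatic: T₂/T₁ = (P₂/P₁)^((γ−1)/γ) ⇒ T₂ = 277×(0.364)^0.286 = 208 K; V₂ = 50.0 L.
ΔU = nCvΔT = 2.42×20.8×(208−277) = -3490 J.
Q = 0 for an adiabatic process, so W = −ΔU = 3490 J.
State after step 1: P = 83.5 kPa, V = 50.0 L, T = 208 K.
Step 2 — Isobaric: P stays 83.5 kPa; V/T = const ⇒ T₂ = 350 K, V₂ = 84.3 L.
W = PΔV = 83.5×(84.3−50.0) kPa·L = 2870 J.
ΔU = nCvΔT = 2.42×20.8×(350−208) = 7170 J.
Q = ΔU + W = nCpΔT = 10000 J.
Net over both steps: W = 6360 J, Q = 10000 J, ΔU = 3670 J.

6360 J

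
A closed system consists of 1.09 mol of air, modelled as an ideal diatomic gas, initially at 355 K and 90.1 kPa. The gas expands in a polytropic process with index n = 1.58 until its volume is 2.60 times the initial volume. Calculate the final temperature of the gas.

204 K

V₁ = nRT₁/P₁ = 1.09×8.314×355/90.1 = 35.7 L.
Polytropic n=1.58: T₂ = T₁(V₁/V₂)^(n−1) = 355×(0.385)^0.58 = 204 K; P₂ = P₁(V₁/V₂)^n = 19.9 kPa.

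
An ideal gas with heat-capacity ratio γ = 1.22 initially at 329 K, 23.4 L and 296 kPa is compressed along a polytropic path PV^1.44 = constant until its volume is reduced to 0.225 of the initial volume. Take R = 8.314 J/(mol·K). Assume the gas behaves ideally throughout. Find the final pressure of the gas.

2540 kPa

Polytropic n=1.44: T₂ = T₁(V₁/V₂)^(n−1) = 329×(4.44)^0.44 = 634 K; P₂ = P₁(V₁/V₂)^n = 2540 kPa.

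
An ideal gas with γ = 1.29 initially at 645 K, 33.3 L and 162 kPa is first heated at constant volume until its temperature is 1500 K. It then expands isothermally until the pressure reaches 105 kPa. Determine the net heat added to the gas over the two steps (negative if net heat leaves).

40700 J

n = P₁V₁/(RT₁) = 162×33.3/(8.314×645) = 1.01 mol.
Step 1 — Isochoric: V stays 33.3 L; P/T = const ⇒ T₂ = 1500 K, P₂ = 377 kPa.
W = 0 (no volume change).
ΔU = nCvΔT = 1.01×28.7×(1500−645) = 24700 J.
Q = ΔU = 24700 J.
State after step 1: P = 377 kPa, V = 33.3 L, T = 1500 K.
Step 2 — Isothermal: T stays 1500 K; PV = const ⇒ V₂ = 119 L, P₂ = 105 kPa.
ΔU = 0 (ideal gas, T constant).
W = nRT ln(V₂/V₁) = 1.01×8.314×1500×ln(3.59) = 16000 J.
Q = ΔU + W = 16000 J.
Net over both steps: W = 16000 J, Q = 40700 J, ΔU = 24700 J.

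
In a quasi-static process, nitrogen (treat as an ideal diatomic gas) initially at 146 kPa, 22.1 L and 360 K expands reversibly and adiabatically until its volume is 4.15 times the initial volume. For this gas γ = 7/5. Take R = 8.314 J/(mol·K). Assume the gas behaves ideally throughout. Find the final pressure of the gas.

19.9 kPa

Adiabatic: TV^(γ−1) = const ⇒ T₂ = 360×(0.241)^0.400 = 204 K; PV^γ = const ⇒ P₂ = 19.9 kPa.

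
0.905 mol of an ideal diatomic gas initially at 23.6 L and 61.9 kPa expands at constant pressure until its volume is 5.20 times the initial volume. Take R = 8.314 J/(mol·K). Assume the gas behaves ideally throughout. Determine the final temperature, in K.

T₁ = P₁V₁/(nR) = 61.9×23.6/(0.905×8.314) = 194 K.
Isobaric: P stays 61.9 kPa; V/T = const ⇒ T₂ = 1010 K, V₂ = 123 L.

1010 K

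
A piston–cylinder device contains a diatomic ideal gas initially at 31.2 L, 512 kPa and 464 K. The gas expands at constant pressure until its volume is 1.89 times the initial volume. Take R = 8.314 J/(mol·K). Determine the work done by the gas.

14200 J

n = P₁V₁/(RT₁) = 512×31.2/(8.314×464) = 4.14 mol.
Isobaric: P stays 512 kPa; V/T = const ⇒ T₂ = 877 K, V₂ = 59.0 L.
W = PΔV = 512×(59.0−31.2) kPa·L = 14200 J.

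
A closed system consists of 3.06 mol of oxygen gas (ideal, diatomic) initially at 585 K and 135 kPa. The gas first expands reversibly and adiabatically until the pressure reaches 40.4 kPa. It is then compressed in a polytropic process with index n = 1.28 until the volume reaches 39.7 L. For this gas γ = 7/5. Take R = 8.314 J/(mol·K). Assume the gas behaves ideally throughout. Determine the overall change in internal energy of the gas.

V₁ = nRT₁/P₁ = 3.06×8.314×585/135 = 110 L.
Step 1 — Adiabatic: T₂/T₁ = (P₂/P₁)^((γ−1)/γ) ⇒ T₂ = 585×(0.299)^0.286 = 414 K; V₂ = 261 L.
ΔU = nCvΔT = 3.06×20.8×(414−585) = -10800 J.
Q = 0 for an adiabatic process, so W = −ΔU = 10800 J.
State after step 1: P = 40.4 kPa, V = 261 L, T = 414 K.
Step 2 — Polytropic n=1.28: T₂ = T₁(V₁/V₂)^(n−1) = 414×(6.57)^0.28 = 702 K; P₂ = P₁(V₁/V₂)^n = 450 kPa.
W = (P₁V₁−P₂V₂)/(n−1) = (40.4×261−450×39.7)/0.28 = -26100 J.
ΔU = nCvΔT = 3.06×20.8×(702−414) = 18300 J.
Q = ΔU + W = -7840 J.
Net over both steps: W = -15300 J, Q = -7840 J, ΔU = 7450 J.

7450 J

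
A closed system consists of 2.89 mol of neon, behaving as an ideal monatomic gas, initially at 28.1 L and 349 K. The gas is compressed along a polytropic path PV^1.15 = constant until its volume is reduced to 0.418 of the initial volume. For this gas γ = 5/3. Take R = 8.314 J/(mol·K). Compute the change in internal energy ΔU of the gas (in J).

P₁ = nRT₁/V₁ = 2.89×8.314×349/28.1 = 298 kPa.
Polytropic n=1.15: T₂ = T₁(V₁/V₂)^(n−1) = 349×(2.39)^0.15 = 398 K; P₂ = P₁(V₁/V₂)^n = 814 kPa.
For an ideal gas ΔU = nCvΔT with Cv = (3/2)R = 12.5 J/(mol·K).
ΔU = 2.89×12.5×(398−349) = 1760 J.

1760 J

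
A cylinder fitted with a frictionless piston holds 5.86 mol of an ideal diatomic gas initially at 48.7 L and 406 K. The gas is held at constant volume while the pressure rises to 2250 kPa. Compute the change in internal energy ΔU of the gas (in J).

224000 J

P₁ = nRT₁/V₁ = 5.86×8.314×406/48.7 = 406 kPa.
Isochoric: V stays 48.7 L; P/T = const ⇒ T₂ = 2250 K, P₂ = 2250 kPa.
For an ideal gas ΔU = nCvΔT with Cv = (5/2)R = 20.8 J/(mol·K).
ΔU = 5.86×20.8×(2250−406) = 224000 J.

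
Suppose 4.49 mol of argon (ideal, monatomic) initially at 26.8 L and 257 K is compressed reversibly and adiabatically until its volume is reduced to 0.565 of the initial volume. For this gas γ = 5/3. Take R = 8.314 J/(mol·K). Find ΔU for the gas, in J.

P₁ = nRT₁/V₁ = 4.49×8.314×257/26.8 = 358 kPa.
Adiabatic: TV^(γ−1) = const ⇒ T₂ = 257×(1.77)^0.667 = 376 K; PV^γ = const ⇒ P₂ = 927 kPa.
For an ideal gas ΔU = nCvΔT with Cv = (3/2)R = 12.5 J/(mol·K).
ΔU = 4.49×12.5×(376−257) = 6670 J.

6670 J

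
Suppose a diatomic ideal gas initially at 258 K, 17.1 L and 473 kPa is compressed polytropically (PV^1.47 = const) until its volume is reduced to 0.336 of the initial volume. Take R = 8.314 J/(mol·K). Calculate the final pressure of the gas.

2350 kPa

Polytropic n=1.47: T₂ = T₁(V₁/V₂)^(n−1) = 258×(2.98)^0.47 = 431 K; P₂ = P₁(V₁/V₂)^n = 2350 kPa.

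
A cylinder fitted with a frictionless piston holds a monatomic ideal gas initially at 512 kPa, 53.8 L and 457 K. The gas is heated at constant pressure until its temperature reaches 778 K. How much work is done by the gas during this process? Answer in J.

n = P₁V₁/(RT₁) = 512×53.8/(8.314×457) = 7.25 mol.
Isobaric: P stays 512 kPa; V/T = const ⇒ T₂ = 778 K, V₂ = 91.6 L.
W = PΔV = 512×(91.6−53.8) kPa·L = 19300 J.

19300 J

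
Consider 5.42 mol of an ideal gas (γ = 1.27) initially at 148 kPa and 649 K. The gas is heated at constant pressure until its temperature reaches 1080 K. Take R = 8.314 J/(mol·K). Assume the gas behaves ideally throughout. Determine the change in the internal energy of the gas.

71900 J

V₁ = nRT₁/P₁ = 5.42×8.314×649/148 = 198 L.
Isobaric: P stays 148 kPa; V/T = const ⇒ T₂ = 1080 K, V₂ = 329 L.
For an ideal gas ΔU = nCvΔT with Cv = R/(γ−1) = 30.8 J/(mol·K).
ΔU = 5.42×30.8×(1080−649) = 71900 J.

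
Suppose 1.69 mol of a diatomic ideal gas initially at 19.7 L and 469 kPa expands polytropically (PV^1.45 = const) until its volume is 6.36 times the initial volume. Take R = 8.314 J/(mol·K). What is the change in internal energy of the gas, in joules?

T₁ = P₁V₁/(nR) = 469×19.7/(1.69×8.314) = 658 K.
Polytropic n=1.45: T₂ = T₁(V₁/V₂)^(n−1) = 658×(0.157)^0.45 = 286 K; P₂ = P₁(V₁/V₂)^n = 32.1 kPa.
For an ideal gas ΔU = nCvΔT with Cv = (5/2)R = 20.8 J/(mol·K).
ΔU = 1.69×20.8×(286−658) = -13100 J.

-13100 J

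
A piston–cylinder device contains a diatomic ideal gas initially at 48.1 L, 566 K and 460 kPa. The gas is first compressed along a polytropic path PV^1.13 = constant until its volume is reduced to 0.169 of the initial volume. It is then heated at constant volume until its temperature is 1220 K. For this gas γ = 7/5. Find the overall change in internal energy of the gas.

63900 J

n = P₁V₁/(RT₁) = 460×48.1/(8.314×566) = 4.70 mol.
Step 1 — Polytropic n=1.13: T₂ = T₁(V₁/V₂)^(n−1) = 566×(5.92)^0.13 = 713 K; P₂ = P₁(V₁/V₂)^n = 3430 kPa.
W = (P₁V₁−P₂V₂)/(n−1) = (460×48.1−3430×8.13)/0.13 = -44300 J.
ΔU = nCvΔT = 4.70×20.8×(713−566) = 14400 J.
Q = ΔU + W = -29900 J.
State after step 1: P = 3430 kPa, V = 8.13 L, T = 713 K.
Step 2 — Isochoric: V stays 8.13 L; P/T = const ⇒ T₂ = 1220 K, P₂ = 5870 kPa.
W = 0 (no volume change).
ΔU = nCvΔT = 4.70×20.8×(1220−713) = 49500 J.
Q = ΔU = 49500 J.
Net over both steps: W = -44300 J, Q = 19700 J, ΔU = 63900 J.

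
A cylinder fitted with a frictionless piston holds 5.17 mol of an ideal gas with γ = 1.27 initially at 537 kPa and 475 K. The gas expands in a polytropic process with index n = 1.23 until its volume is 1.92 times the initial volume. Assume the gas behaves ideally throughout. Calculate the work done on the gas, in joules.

V₁ = nRT₁/P₁ = 5.17×8.314×475/537 = 38.0 L.
Polytropic n=1.23: T₂ = T₁(V₁/V₂)^(n−1) = 475×(0.521)^0.23 = 409 K; P₂ = P₁(V₁/V₂)^n = 241 kPa.
W = (P₁V₁−P₂V₂)/(n−1) = (537×38.0−241×73.0)/0.23 = 12400 J.
Work done on the gas = −W_by = -12400 J.

-12400 J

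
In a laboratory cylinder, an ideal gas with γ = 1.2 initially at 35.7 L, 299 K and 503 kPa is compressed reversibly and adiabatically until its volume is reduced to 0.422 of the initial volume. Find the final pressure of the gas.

Adiabatic: TV^(γ−1) = const ⇒ T₂ = 299×(2.37)^0.200 = 355 K; PV^γ = const ⇒ P₂ = 1420 kPa.

1420 kPa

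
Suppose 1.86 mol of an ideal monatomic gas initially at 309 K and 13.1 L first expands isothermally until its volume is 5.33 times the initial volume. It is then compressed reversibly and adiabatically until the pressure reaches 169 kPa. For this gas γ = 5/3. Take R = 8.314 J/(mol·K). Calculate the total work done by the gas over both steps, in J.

P₁ = nRT₁/V₁ = 1.86×8.314×309/13.1 = 365 kPa.
Step 1 — Isothermal: T stays 309 K; PV = const ⇒ V₂ = 69.8 L, P₂ = 68.4 kPa.
ΔU = 0 (ideal gas, T constant).
W = nRT ln(V₂/V₁) = 1.86×8.314×309×ln(5.33) = 8000 J.
Q = ΔU + W = 8000 J.
State after step 1: P = 68.4 kPa, V = 69.8 L, T = 309 K.
Step 2 — Adiabatic: T₂/T₁ = (P₂/P₁)^((γ−1)/γ) ⇒ T₂ = 309×(2.47)^0.400 = 444 K; V₂ = 40.6 L.
ΔU = nCvΔT = 1.86×12.5×(444−309) = 3120 J.
Q = 0 for an adiabatic process, so W = −ΔU = -3120 J.
Net over both steps: W = 4870 J, Q = 8000 J, ΔU = 3120 J.

4870 J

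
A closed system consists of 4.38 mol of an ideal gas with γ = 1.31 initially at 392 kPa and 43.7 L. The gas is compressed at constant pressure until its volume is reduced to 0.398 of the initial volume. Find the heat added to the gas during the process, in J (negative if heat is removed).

-43600 J

T₁ = P₁V₁/(nR) = 392×43.7/(4.38×8.314) = 470 K.
Isobaric: P stays 392 kPa; V/T = const ⇒ T₂ = 187 K, V₂ = 17.4 L.
W = PΔV = 392×(17.4−43.7) kPa·L = -10300 J.
ΔU = nCvΔT = 4.38×26.8×(187−470) = -33300 J.
Q = ΔU + W = nCpΔT = -43600 J.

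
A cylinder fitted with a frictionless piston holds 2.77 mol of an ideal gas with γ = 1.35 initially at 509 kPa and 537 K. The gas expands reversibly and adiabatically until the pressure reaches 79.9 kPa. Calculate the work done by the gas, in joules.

V₁ = nRT₁/P₁ = 2.77×8.314×537/509 = 24.3 L.
Adiabatic: T₂/T₁ = (P₂/P₁)^((γ−1)/γ) ⇒ T₂ = 537×(0.157)^0.259 = 332 K; V₂ = 95.8 L.
ΔU = nCvΔT = 2.77×23.8×(332−537) = -13500 J.
Q = 0 for an adiabatic process, so W = −ΔU = 13500 J.

13500 J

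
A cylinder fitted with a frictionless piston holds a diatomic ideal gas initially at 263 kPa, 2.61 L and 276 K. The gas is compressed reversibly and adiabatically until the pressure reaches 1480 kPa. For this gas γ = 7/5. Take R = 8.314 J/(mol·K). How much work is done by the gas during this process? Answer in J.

n = P₁V₁/(RT₁) = 263×2.61/(8.314×276) = 0.299 mol.
Adiabatic: T₂/T₁ = (P₂/P₁)^((γ−1)/γ) ⇒ T₂ = 276×(5.63)^0.286 = 452 K; V₂ = 0.760 L.
ΔU = nCvΔT = 0.299×20.8×(452−276) = 1100 J.
Q = 0 for an adiabatic process, so W = −ΔU = -1100 J.

-1100 J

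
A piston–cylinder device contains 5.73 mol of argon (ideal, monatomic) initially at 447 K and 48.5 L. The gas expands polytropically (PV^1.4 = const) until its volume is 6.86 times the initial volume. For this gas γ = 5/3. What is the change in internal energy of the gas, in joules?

-17200 J

P₁ = nRT₁/V₁ = 5.73×8.314×447/48.5 = 439 kPa.
Polytropic n=1.4: T₂ = T₁(V₁/V₂)^(n−1) = 447×(0.146)^0.40 = 207 K; P₂ = P₁(V₁/V₂)^n = 29.6 kPa.
For an ideal gas ΔU = nCvΔT with Cv = (3/2)R = 12.5 J/(mol·K).
ΔU = 5.73×12.5×(207−447) = -17200 J.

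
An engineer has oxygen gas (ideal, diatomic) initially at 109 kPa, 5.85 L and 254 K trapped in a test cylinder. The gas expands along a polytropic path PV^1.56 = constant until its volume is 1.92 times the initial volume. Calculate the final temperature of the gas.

176 K

Polytropic n=1.56: T₂ = T₁(V₁/V₂)^(n−1) = 254×(0.521)^0.56 = 176 K; P₂ = P₁(V₁/V₂)^n = 39.4 kPa.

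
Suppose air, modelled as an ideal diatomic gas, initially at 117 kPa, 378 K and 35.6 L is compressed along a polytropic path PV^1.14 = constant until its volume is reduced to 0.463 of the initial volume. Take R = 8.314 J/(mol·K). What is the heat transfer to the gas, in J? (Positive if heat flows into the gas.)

n = P₁V₁/(RT₁) = 117×35.6/(8.314×378) = 1.33 mol.
Polytropic n=1.14: T₂ = T₁(V₁/V₂)^(n−1) = 378×(2.16)^0.14 = 421 K; P₂ = P₁(V₁/V₂)^n = 281 kPa.
W = (P₁V₁−P₂V₂)/(n−1) = (117×35.6−281×16.5)/0.14 = -3390 J.
ΔU = nCvΔT = 1.33×20.8×(421−378) = 1190 J.
Q = ΔU + W = -2200 J.

-2200 J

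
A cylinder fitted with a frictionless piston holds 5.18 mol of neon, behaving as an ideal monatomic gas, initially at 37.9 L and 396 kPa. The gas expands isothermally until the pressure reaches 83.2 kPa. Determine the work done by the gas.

T₁ = P₁V₁/(nR) = 396×37.9/(5.18×8.314) = 348 K.
Isothermal: T stays 348 K; PV = const ⇒ V₂ = 180 L, P₂ = 83.2 kPa.
W = nRT ln(V₂/V₁) = 5.18×8.314×348×ln(4.76) = 23400 J.

23400 J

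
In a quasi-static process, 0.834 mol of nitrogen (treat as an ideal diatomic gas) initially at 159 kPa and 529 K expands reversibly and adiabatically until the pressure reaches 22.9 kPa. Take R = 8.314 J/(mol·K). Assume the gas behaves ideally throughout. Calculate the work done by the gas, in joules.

3900 J

V₁ = nRT₁/P₁ = 0.834×8.314×529/159 = 23.1 L.
Adiabatic: T₂/T₁ = (P₂/P₁)^((γ−1)/γ) ⇒ T₂ = 529×(0.144)^0.286 = 304 K; V₂ = 92.1 L.
ΔU = nCvΔT = 0.834×20.8×(304−529) = -3900 J.
Q = 0 for an adiabatic process, so W = −ΔU = 3900 J.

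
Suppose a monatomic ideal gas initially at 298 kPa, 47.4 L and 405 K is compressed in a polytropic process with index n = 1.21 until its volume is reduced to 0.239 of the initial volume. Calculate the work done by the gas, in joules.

n = P₁V₁/(RT₁) = 298×47.4/(8.314×405) = 4.19 mol.
Polytropic n=1.21: T₂ = T₁(V₁/V₂)^(n−1) = 405×(4.18)^0.21 = 547 K; P₂ = P₁(V₁/V₂)^n = 1680 kPa.
W = (P₁V₁−P₂V₂)/(n−1) = (298×47.4−1680×11.3)/0.21 = -23600 J.

-23600 J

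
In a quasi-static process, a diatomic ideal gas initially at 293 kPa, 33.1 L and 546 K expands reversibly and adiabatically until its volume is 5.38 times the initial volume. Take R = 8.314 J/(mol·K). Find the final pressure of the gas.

Adiabatic: TV^(γ−1) = const ⇒ T₂ = 546×(0.186)^0.400 = 279 K; PV^γ = const ⇒ P₂ = 27.8 kPa.

27.8 kPa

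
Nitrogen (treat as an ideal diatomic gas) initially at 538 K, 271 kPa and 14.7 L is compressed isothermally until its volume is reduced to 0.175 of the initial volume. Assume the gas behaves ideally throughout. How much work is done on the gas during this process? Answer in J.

6940 J

n = P₁V₁/(RT₁) = 271×14.7/(8.314×538) = 0.891 mol.
Isothermal: T stays 538 K; PV = const ⇒ V₂ = 2.57 L, P₂ = 1550 kPa.
W = nRT ln(V₂/V₁) = 0.891×8.314×538×ln(0.175) = -6940 J.
Work done on the gas = −W_by = 6940 J.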